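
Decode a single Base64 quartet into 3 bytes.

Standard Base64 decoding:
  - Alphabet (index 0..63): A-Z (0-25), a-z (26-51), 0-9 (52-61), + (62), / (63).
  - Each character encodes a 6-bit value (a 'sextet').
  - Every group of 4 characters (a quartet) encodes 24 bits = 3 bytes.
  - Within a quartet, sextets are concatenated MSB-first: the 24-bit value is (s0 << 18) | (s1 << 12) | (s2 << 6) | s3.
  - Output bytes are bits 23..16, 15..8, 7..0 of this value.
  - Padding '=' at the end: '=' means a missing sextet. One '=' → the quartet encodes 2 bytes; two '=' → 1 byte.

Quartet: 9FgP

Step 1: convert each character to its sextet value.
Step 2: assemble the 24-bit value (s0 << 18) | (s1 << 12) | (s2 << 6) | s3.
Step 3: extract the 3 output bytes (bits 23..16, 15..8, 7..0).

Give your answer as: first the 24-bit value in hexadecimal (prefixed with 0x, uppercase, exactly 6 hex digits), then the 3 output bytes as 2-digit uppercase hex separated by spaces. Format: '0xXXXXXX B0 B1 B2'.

Answer: 0xF4580F F4 58 0F

Derivation:
Sextets: 9=61, F=5, g=32, P=15
24-bit: (61<<18) | (5<<12) | (32<<6) | 15
      = 0xF40000 | 0x005000 | 0x000800 | 0x00000F
      = 0xF4580F
Bytes: (v>>16)&0xFF=F4, (v>>8)&0xFF=58, v&0xFF=0F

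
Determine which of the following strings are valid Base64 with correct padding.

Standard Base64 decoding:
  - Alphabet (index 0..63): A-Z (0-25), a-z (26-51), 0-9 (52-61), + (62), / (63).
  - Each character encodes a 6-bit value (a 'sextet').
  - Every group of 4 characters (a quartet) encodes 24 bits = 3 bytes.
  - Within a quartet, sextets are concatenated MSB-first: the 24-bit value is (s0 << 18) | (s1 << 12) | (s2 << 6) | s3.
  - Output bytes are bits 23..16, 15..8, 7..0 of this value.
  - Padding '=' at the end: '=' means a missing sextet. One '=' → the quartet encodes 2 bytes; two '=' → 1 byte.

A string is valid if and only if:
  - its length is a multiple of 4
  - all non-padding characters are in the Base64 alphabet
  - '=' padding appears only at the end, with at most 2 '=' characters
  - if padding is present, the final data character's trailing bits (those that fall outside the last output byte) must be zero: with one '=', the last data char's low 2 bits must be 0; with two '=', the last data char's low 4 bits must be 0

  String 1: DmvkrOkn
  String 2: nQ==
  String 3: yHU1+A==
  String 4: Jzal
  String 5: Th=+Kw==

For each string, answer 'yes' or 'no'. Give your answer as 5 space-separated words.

String 1: 'DmvkrOkn' → valid
String 2: 'nQ==' → valid
String 3: 'yHU1+A==' → valid
String 4: 'Jzal' → valid
String 5: 'Th=+Kw==' → invalid (bad char(s): ['=']; '=' in middle)

Answer: yes yes yes yes no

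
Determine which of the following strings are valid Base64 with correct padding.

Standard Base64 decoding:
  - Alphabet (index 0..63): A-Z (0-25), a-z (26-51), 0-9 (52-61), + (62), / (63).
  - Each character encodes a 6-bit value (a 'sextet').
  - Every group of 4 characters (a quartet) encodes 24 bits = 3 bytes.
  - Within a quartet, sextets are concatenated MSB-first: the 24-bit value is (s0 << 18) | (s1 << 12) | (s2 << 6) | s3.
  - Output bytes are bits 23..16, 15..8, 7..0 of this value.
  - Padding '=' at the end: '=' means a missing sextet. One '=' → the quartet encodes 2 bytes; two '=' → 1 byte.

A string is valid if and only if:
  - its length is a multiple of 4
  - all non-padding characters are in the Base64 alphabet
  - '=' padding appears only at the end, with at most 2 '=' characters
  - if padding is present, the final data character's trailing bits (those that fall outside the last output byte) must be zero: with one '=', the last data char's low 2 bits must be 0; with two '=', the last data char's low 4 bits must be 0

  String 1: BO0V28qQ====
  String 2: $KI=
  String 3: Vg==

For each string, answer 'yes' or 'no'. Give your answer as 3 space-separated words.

Answer: no no yes

Derivation:
String 1: 'BO0V28qQ====' → invalid (4 pad chars (max 2))
String 2: '$KI=' → invalid (bad char(s): ['$'])
String 3: 'Vg==' → valid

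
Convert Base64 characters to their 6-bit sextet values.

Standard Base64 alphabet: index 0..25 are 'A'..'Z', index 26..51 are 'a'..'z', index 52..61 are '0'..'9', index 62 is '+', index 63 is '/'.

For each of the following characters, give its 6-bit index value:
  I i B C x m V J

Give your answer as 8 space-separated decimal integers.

Answer: 8 34 1 2 49 38 21 9

Derivation:
'I': A..Z range, ord('I') − ord('A') = 8
'i': a..z range, 26 + ord('i') − ord('a') = 34
'B': A..Z range, ord('B') − ord('A') = 1
'C': A..Z range, ord('C') − ord('A') = 2
'x': a..z range, 26 + ord('x') − ord('a') = 49
'm': a..z range, 26 + ord('m') − ord('a') = 38
'V': A..Z range, ord('V') − ord('A') = 21
'J': A..Z range, ord('J') − ord('A') = 9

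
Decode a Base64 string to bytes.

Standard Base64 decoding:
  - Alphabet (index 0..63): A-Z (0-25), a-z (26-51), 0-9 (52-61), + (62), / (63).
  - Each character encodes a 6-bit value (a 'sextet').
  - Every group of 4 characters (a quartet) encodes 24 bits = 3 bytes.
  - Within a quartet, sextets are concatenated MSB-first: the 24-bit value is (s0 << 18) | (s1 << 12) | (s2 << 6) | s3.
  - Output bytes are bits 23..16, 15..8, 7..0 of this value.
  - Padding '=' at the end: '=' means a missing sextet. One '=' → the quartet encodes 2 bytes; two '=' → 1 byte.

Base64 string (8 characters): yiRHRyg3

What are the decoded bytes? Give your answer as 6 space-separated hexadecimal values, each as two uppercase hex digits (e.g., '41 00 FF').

Answer: CA 24 47 47 28 37

Derivation:
After char 0 ('y'=50): chars_in_quartet=1 acc=0x32 bytes_emitted=0
After char 1 ('i'=34): chars_in_quartet=2 acc=0xCA2 bytes_emitted=0
After char 2 ('R'=17): chars_in_quartet=3 acc=0x32891 bytes_emitted=0
After char 3 ('H'=7): chars_in_quartet=4 acc=0xCA2447 -> emit CA 24 47, reset; bytes_emitted=3
After char 4 ('R'=17): chars_in_quartet=1 acc=0x11 bytes_emitted=3
After char 5 ('y'=50): chars_in_quartet=2 acc=0x472 bytes_emitted=3
After char 6 ('g'=32): chars_in_quartet=3 acc=0x11CA0 bytes_emitted=3
After char 7 ('3'=55): chars_in_quartet=4 acc=0x472837 -> emit 47 28 37, reset; bytes_emitted=6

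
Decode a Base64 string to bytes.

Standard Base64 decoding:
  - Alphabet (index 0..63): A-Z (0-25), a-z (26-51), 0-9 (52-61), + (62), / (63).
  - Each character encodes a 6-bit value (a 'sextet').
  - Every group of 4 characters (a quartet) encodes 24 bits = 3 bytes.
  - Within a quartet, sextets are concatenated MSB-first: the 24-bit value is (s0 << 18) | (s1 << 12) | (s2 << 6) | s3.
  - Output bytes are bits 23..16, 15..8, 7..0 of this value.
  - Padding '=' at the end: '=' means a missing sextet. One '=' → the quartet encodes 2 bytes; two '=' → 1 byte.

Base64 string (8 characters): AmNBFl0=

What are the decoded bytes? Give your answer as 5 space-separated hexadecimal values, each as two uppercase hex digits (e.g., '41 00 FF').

After char 0 ('A'=0): chars_in_quartet=1 acc=0x0 bytes_emitted=0
After char 1 ('m'=38): chars_in_quartet=2 acc=0x26 bytes_emitted=0
After char 2 ('N'=13): chars_in_quartet=3 acc=0x98D bytes_emitted=0
After char 3 ('B'=1): chars_in_quartet=4 acc=0x26341 -> emit 02 63 41, reset; bytes_emitted=3
After char 4 ('F'=5): chars_in_quartet=1 acc=0x5 bytes_emitted=3
After char 5 ('l'=37): chars_in_quartet=2 acc=0x165 bytes_emitted=3
After char 6 ('0'=52): chars_in_quartet=3 acc=0x5974 bytes_emitted=3
Padding '=': partial quartet acc=0x5974 -> emit 16 5D; bytes_emitted=5

Answer: 02 63 41 16 5D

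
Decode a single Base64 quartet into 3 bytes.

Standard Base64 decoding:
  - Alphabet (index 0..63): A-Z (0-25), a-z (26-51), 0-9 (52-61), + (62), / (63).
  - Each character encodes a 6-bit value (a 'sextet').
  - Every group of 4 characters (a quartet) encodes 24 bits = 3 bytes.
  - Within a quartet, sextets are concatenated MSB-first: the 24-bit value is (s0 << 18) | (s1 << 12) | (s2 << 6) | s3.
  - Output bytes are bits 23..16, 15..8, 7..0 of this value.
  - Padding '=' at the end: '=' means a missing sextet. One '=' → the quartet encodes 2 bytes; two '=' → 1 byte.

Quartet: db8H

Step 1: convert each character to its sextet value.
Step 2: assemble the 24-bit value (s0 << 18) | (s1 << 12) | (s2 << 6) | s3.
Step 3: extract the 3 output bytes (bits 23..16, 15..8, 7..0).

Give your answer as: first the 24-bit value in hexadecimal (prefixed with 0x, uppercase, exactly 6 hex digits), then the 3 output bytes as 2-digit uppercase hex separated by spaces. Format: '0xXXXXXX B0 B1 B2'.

Sextets: d=29, b=27, 8=60, H=7
24-bit: (29<<18) | (27<<12) | (60<<6) | 7
      = 0x740000 | 0x01B000 | 0x000F00 | 0x000007
      = 0x75BF07
Bytes: (v>>16)&0xFF=75, (v>>8)&0xFF=BF, v&0xFF=07

Answer: 0x75BF07 75 BF 07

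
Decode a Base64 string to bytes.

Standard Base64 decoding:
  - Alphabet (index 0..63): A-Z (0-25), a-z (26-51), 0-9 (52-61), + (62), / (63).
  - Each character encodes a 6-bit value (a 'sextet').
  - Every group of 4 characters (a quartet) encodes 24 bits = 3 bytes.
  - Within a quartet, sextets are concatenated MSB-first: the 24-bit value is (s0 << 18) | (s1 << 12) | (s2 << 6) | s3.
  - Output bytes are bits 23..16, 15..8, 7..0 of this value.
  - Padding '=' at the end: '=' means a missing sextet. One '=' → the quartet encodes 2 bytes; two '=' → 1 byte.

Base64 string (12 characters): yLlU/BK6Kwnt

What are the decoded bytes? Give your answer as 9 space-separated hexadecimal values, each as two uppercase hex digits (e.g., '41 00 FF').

After char 0 ('y'=50): chars_in_quartet=1 acc=0x32 bytes_emitted=0
After char 1 ('L'=11): chars_in_quartet=2 acc=0xC8B bytes_emitted=0
After char 2 ('l'=37): chars_in_quartet=3 acc=0x322E5 bytes_emitted=0
After char 3 ('U'=20): chars_in_quartet=4 acc=0xC8B954 -> emit C8 B9 54, reset; bytes_emitted=3
After char 4 ('/'=63): chars_in_quartet=1 acc=0x3F bytes_emitted=3
After char 5 ('B'=1): chars_in_quartet=2 acc=0xFC1 bytes_emitted=3
After char 6 ('K'=10): chars_in_quartet=3 acc=0x3F04A bytes_emitted=3
After char 7 ('6'=58): chars_in_quartet=4 acc=0xFC12BA -> emit FC 12 BA, reset; bytes_emitted=6
After char 8 ('K'=10): chars_in_quartet=1 acc=0xA bytes_emitted=6
After char 9 ('w'=48): chars_in_quartet=2 acc=0x2B0 bytes_emitted=6
After char 10 ('n'=39): chars_in_quartet=3 acc=0xAC27 bytes_emitted=6
After char 11 ('t'=45): chars_in_quartet=4 acc=0x2B09ED -> emit 2B 09 ED, reset; bytes_emitted=9

Answer: C8 B9 54 FC 12 BA 2B 09 ED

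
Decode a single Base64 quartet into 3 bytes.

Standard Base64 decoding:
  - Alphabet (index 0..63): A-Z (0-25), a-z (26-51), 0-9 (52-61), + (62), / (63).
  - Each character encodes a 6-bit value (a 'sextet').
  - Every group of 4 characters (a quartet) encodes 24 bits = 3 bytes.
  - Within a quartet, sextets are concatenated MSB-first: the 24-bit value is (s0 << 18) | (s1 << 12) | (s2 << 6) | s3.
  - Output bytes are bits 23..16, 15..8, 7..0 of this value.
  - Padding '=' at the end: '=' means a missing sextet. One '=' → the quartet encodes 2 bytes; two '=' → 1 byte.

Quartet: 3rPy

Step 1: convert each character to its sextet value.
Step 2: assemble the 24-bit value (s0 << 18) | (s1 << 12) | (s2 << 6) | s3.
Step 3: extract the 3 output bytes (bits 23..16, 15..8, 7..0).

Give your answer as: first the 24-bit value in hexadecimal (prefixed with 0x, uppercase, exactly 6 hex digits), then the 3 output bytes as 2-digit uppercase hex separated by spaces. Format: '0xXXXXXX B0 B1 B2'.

Answer: 0xDEB3F2 DE B3 F2

Derivation:
Sextets: 3=55, r=43, P=15, y=50
24-bit: (55<<18) | (43<<12) | (15<<6) | 50
      = 0xDC0000 | 0x02B000 | 0x0003C0 | 0x000032
      = 0xDEB3F2
Bytes: (v>>16)&0xFF=DE, (v>>8)&0xFF=B3, v&0xFF=F2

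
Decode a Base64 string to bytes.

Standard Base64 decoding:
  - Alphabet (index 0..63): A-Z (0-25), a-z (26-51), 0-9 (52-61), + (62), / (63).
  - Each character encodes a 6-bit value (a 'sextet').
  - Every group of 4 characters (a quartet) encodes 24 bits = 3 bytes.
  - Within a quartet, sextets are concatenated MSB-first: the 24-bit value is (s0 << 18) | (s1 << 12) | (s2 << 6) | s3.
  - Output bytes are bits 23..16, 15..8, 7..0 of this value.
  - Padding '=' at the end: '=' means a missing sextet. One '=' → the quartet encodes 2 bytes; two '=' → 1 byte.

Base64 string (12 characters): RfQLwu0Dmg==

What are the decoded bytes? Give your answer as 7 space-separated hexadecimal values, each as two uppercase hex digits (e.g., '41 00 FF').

After char 0 ('R'=17): chars_in_quartet=1 acc=0x11 bytes_emitted=0
After char 1 ('f'=31): chars_in_quartet=2 acc=0x45F bytes_emitted=0
After char 2 ('Q'=16): chars_in_quartet=3 acc=0x117D0 bytes_emitted=0
After char 3 ('L'=11): chars_in_quartet=4 acc=0x45F40B -> emit 45 F4 0B, reset; bytes_emitted=3
After char 4 ('w'=48): chars_in_quartet=1 acc=0x30 bytes_emitted=3
After char 5 ('u'=46): chars_in_quartet=2 acc=0xC2E bytes_emitted=3
After char 6 ('0'=52): chars_in_quartet=3 acc=0x30BB4 bytes_emitted=3
After char 7 ('D'=3): chars_in_quartet=4 acc=0xC2ED03 -> emit C2 ED 03, reset; bytes_emitted=6
After char 8 ('m'=38): chars_in_quartet=1 acc=0x26 bytes_emitted=6
After char 9 ('g'=32): chars_in_quartet=2 acc=0x9A0 bytes_emitted=6
Padding '==': partial quartet acc=0x9A0 -> emit 9A; bytes_emitted=7

Answer: 45 F4 0B C2 ED 03 9A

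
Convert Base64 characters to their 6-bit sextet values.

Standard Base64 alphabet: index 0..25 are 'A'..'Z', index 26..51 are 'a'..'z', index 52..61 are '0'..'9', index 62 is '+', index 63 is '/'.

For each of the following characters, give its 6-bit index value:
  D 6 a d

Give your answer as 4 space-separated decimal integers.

Answer: 3 58 26 29

Derivation:
'D': A..Z range, ord('D') − ord('A') = 3
'6': 0..9 range, 52 + ord('6') − ord('0') = 58
'a': a..z range, 26 + ord('a') − ord('a') = 26
'd': a..z range, 26 + ord('d') − ord('a') = 29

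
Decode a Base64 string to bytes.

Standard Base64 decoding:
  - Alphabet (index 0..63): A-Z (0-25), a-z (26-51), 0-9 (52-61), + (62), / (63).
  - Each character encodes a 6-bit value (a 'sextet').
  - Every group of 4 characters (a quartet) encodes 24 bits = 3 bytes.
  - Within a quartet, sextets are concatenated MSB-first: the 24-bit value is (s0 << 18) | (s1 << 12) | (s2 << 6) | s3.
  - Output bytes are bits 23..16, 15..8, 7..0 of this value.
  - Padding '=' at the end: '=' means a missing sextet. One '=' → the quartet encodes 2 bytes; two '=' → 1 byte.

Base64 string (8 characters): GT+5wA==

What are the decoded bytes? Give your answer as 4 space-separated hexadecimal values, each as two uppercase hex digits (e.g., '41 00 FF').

After char 0 ('G'=6): chars_in_quartet=1 acc=0x6 bytes_emitted=0
After char 1 ('T'=19): chars_in_quartet=2 acc=0x193 bytes_emitted=0
After char 2 ('+'=62): chars_in_quartet=3 acc=0x64FE bytes_emitted=0
After char 3 ('5'=57): chars_in_quartet=4 acc=0x193FB9 -> emit 19 3F B9, reset; bytes_emitted=3
After char 4 ('w'=48): chars_in_quartet=1 acc=0x30 bytes_emitted=3
After char 5 ('A'=0): chars_in_quartet=2 acc=0xC00 bytes_emitted=3
Padding '==': partial quartet acc=0xC00 -> emit C0; bytes_emitted=4

Answer: 19 3F B9 C0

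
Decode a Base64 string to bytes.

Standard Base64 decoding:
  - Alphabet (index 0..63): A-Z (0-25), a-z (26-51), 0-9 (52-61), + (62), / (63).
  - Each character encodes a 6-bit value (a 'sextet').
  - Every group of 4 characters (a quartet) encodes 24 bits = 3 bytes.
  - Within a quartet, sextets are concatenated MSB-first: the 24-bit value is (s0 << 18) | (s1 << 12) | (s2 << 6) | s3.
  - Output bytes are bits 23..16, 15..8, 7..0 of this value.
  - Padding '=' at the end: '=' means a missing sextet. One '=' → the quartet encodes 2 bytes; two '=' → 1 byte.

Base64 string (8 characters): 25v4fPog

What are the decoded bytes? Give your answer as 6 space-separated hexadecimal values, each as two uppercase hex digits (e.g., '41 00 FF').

Answer: DB 9B F8 7C FA 20

Derivation:
After char 0 ('2'=54): chars_in_quartet=1 acc=0x36 bytes_emitted=0
After char 1 ('5'=57): chars_in_quartet=2 acc=0xDB9 bytes_emitted=0
After char 2 ('v'=47): chars_in_quartet=3 acc=0x36E6F bytes_emitted=0
After char 3 ('4'=56): chars_in_quartet=4 acc=0xDB9BF8 -> emit DB 9B F8, reset; bytes_emitted=3
After char 4 ('f'=31): chars_in_quartet=1 acc=0x1F bytes_emitted=3
After char 5 ('P'=15): chars_in_quartet=2 acc=0x7CF bytes_emitted=3
After char 6 ('o'=40): chars_in_quartet=3 acc=0x1F3E8 bytes_emitted=3
After char 7 ('g'=32): chars_in_quartet=4 acc=0x7CFA20 -> emit 7C FA 20, reset; bytes_emitted=6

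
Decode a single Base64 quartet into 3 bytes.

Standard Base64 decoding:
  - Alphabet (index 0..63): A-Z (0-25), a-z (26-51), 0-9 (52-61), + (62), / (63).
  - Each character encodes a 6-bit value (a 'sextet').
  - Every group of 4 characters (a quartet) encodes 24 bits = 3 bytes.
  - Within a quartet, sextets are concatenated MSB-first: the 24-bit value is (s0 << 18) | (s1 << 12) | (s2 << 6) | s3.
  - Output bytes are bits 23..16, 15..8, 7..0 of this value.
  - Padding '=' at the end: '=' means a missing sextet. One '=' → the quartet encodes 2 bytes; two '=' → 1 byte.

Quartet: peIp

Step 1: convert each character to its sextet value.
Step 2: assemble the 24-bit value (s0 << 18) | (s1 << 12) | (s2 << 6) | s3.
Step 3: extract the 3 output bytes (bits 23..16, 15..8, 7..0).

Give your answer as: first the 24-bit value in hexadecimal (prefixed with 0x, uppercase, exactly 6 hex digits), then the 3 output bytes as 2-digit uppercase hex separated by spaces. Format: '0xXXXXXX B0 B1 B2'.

Sextets: p=41, e=30, I=8, p=41
24-bit: (41<<18) | (30<<12) | (8<<6) | 41
      = 0xA40000 | 0x01E000 | 0x000200 | 0x000029
      = 0xA5E229
Bytes: (v>>16)&0xFF=A5, (v>>8)&0xFF=E2, v&0xFF=29

Answer: 0xA5E229 A5 E2 29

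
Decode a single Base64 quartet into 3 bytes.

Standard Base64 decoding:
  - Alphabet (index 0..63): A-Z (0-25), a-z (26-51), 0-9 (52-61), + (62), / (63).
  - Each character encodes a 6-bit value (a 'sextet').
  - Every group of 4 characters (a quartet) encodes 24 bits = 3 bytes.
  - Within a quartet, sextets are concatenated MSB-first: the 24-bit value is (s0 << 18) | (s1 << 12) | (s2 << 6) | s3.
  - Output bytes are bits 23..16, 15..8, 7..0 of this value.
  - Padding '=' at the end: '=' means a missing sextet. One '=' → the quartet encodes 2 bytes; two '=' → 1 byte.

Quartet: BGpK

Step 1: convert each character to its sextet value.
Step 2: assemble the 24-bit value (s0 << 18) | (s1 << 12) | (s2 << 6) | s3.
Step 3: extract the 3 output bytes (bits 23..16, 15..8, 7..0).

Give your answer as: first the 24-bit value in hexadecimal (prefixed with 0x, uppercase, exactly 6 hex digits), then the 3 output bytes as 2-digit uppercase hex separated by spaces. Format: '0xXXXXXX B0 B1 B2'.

Sextets: B=1, G=6, p=41, K=10
24-bit: (1<<18) | (6<<12) | (41<<6) | 10
      = 0x040000 | 0x006000 | 0x000A40 | 0x00000A
      = 0x046A4A
Bytes: (v>>16)&0xFF=04, (v>>8)&0xFF=6A, v&0xFF=4A

Answer: 0x046A4A 04 6A 4A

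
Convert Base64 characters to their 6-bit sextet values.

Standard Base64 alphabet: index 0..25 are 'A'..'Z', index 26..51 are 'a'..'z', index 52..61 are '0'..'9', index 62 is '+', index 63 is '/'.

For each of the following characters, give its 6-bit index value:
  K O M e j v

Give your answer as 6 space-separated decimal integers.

Answer: 10 14 12 30 35 47

Derivation:
'K': A..Z range, ord('K') − ord('A') = 10
'O': A..Z range, ord('O') − ord('A') = 14
'M': A..Z range, ord('M') − ord('A') = 12
'e': a..z range, 26 + ord('e') − ord('a') = 30
'j': a..z range, 26 + ord('j') − ord('a') = 35
'v': a..z range, 26 + ord('v') − ord('a') = 47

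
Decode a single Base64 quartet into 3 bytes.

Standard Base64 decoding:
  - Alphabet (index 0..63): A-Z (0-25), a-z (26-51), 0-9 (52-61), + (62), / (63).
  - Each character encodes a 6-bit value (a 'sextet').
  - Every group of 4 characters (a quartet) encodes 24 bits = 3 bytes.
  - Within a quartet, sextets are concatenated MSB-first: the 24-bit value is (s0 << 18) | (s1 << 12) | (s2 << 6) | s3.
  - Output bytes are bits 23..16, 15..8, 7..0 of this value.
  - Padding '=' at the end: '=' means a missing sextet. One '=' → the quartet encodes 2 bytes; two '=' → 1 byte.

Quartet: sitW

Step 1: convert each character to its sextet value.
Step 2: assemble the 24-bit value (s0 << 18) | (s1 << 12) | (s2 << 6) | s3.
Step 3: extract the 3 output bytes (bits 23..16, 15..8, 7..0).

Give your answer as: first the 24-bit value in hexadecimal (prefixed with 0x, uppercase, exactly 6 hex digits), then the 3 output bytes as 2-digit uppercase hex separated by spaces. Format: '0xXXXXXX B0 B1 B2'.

Answer: 0xB22B56 B2 2B 56

Derivation:
Sextets: s=44, i=34, t=45, W=22
24-bit: (44<<18) | (34<<12) | (45<<6) | 22
      = 0xB00000 | 0x022000 | 0x000B40 | 0x000016
      = 0xB22B56
Bytes: (v>>16)&0xFF=B2, (v>>8)&0xFF=2B, v&0xFF=56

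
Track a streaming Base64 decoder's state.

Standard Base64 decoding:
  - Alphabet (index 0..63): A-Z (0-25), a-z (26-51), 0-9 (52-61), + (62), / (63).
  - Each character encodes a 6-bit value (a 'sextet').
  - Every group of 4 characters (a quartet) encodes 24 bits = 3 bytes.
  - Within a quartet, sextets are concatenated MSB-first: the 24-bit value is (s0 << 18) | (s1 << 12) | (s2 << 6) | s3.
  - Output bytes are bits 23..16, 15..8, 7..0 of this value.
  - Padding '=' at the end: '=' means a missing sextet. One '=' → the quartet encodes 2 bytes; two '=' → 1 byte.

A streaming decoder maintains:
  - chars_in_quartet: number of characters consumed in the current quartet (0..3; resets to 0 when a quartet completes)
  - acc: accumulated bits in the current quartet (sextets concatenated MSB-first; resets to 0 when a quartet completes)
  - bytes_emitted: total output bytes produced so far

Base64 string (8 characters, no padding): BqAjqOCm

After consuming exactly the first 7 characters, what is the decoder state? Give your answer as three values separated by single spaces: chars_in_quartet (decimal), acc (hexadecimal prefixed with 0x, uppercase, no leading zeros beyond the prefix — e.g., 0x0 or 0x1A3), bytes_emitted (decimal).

Answer: 3 0x2A382 3

Derivation:
After char 0 ('B'=1): chars_in_quartet=1 acc=0x1 bytes_emitted=0
After char 1 ('q'=42): chars_in_quartet=2 acc=0x6A bytes_emitted=0
After char 2 ('A'=0): chars_in_quartet=3 acc=0x1A80 bytes_emitted=0
After char 3 ('j'=35): chars_in_quartet=4 acc=0x6A023 -> emit 06 A0 23, reset; bytes_emitted=3
After char 4 ('q'=42): chars_in_quartet=1 acc=0x2A bytes_emitted=3
After char 5 ('O'=14): chars_in_quartet=2 acc=0xA8E bytes_emitted=3
After char 6 ('C'=2): chars_in_quartet=3 acc=0x2A382 bytes_emitted=3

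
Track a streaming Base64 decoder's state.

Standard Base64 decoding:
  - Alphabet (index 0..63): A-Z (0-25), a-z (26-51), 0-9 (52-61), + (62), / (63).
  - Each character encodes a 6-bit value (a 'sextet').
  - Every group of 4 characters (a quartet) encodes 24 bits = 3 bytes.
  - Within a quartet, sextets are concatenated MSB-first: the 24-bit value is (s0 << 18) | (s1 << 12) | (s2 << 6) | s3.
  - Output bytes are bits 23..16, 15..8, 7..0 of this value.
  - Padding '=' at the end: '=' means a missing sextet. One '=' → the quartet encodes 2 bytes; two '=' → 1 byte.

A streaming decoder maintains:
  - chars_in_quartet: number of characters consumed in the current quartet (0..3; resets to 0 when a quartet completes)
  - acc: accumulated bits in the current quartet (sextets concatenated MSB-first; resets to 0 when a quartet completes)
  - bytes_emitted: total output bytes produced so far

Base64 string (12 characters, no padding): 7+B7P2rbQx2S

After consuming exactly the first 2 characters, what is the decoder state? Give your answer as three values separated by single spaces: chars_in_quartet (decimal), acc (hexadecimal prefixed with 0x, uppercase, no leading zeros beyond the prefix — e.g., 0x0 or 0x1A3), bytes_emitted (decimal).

Answer: 2 0xEFE 0

Derivation:
After char 0 ('7'=59): chars_in_quartet=1 acc=0x3B bytes_emitted=0
After char 1 ('+'=62): chars_in_quartet=2 acc=0xEFE bytes_emitted=0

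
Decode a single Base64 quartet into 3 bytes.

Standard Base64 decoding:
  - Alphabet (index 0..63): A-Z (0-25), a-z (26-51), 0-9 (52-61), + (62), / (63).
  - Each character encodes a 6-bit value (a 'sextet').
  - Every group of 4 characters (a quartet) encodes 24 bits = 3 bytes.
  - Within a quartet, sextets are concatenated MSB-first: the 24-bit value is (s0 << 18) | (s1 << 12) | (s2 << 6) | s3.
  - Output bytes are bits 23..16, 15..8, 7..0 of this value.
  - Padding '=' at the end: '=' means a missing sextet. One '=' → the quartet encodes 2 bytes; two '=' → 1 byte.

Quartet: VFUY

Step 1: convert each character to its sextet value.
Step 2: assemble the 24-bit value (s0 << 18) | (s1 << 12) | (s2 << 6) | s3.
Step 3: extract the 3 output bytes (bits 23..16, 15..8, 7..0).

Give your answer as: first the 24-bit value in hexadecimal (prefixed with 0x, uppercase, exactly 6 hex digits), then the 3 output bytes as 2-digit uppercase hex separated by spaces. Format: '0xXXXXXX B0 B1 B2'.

Answer: 0x545518 54 55 18

Derivation:
Sextets: V=21, F=5, U=20, Y=24
24-bit: (21<<18) | (5<<12) | (20<<6) | 24
      = 0x540000 | 0x005000 | 0x000500 | 0x000018
      = 0x545518
Bytes: (v>>16)&0xFF=54, (v>>8)&0xFF=55, v&0xFF=18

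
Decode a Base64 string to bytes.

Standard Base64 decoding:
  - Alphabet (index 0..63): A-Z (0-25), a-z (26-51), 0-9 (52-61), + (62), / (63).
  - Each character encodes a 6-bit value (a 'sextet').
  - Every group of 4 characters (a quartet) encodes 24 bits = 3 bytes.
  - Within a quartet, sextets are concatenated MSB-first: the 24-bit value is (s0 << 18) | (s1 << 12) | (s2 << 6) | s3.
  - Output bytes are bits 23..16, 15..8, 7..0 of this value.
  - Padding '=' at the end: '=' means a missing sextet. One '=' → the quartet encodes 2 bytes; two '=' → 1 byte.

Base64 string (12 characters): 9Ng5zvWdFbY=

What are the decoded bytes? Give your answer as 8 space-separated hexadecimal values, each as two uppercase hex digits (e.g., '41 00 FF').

Answer: F4 D8 39 CE F5 9D 15 B6

Derivation:
After char 0 ('9'=61): chars_in_quartet=1 acc=0x3D bytes_emitted=0
After char 1 ('N'=13): chars_in_quartet=2 acc=0xF4D bytes_emitted=0
After char 2 ('g'=32): chars_in_quartet=3 acc=0x3D360 bytes_emitted=0
After char 3 ('5'=57): chars_in_quartet=4 acc=0xF4D839 -> emit F4 D8 39, reset; bytes_emitted=3
After char 4 ('z'=51): chars_in_quartet=1 acc=0x33 bytes_emitted=3
After char 5 ('v'=47): chars_in_quartet=2 acc=0xCEF bytes_emitted=3
After char 6 ('W'=22): chars_in_quartet=3 acc=0x33BD6 bytes_emitted=3
After char 7 ('d'=29): chars_in_quartet=4 acc=0xCEF59D -> emit CE F5 9D, reset; bytes_emitted=6
After char 8 ('F'=5): chars_in_quartet=1 acc=0x5 bytes_emitted=6
After char 9 ('b'=27): chars_in_quartet=2 acc=0x15B bytes_emitted=6
After char 10 ('Y'=24): chars_in_quartet=3 acc=0x56D8 bytes_emitted=6
Padding '=': partial quartet acc=0x56D8 -> emit 15 B6; bytes_emitted=8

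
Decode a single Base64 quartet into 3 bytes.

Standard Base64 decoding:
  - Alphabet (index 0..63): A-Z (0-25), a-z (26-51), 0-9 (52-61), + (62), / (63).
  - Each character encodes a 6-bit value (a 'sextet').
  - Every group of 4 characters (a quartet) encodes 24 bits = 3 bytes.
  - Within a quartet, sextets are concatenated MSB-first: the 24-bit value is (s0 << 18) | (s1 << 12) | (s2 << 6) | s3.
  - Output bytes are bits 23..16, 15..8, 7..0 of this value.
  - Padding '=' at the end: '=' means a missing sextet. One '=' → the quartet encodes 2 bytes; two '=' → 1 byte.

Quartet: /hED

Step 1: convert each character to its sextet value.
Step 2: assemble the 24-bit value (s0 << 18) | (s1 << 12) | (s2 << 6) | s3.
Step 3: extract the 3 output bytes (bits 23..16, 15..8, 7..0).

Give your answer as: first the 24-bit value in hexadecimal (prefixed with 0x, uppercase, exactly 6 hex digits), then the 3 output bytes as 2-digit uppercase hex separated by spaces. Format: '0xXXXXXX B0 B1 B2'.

Sextets: /=63, h=33, E=4, D=3
24-bit: (63<<18) | (33<<12) | (4<<6) | 3
      = 0xFC0000 | 0x021000 | 0x000100 | 0x000003
      = 0xFE1103
Bytes: (v>>16)&0xFF=FE, (v>>8)&0xFF=11, v&0xFF=03

Answer: 0xFE1103 FE 11 03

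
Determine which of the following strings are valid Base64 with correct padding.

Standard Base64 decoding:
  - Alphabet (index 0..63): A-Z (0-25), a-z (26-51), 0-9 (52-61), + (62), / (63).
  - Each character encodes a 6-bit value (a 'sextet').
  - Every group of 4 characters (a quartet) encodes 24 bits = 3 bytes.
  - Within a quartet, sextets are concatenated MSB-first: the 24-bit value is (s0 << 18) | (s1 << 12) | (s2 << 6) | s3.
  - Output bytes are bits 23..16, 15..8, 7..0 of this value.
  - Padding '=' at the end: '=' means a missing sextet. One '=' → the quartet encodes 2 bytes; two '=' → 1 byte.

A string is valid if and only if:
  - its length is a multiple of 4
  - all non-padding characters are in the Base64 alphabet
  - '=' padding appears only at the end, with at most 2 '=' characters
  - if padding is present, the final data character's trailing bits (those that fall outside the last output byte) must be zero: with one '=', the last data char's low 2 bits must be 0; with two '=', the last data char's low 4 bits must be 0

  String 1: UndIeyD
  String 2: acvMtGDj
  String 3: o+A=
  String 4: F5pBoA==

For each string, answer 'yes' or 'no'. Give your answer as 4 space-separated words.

Answer: no yes yes yes

Derivation:
String 1: 'UndIeyD' → invalid (len=7 not mult of 4)
String 2: 'acvMtGDj' → valid
String 3: 'o+A=' → valid
String 4: 'F5pBoA==' → valid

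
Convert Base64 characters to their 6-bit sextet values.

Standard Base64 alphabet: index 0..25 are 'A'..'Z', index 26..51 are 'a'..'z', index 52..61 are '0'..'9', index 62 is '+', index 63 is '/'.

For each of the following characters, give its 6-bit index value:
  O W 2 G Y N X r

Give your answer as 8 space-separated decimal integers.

'O': A..Z range, ord('O') − ord('A') = 14
'W': A..Z range, ord('W') − ord('A') = 22
'2': 0..9 range, 52 + ord('2') − ord('0') = 54
'G': A..Z range, ord('G') − ord('A') = 6
'Y': A..Z range, ord('Y') − ord('A') = 24
'N': A..Z range, ord('N') − ord('A') = 13
'X': A..Z range, ord('X') − ord('A') = 23
'r': a..z range, 26 + ord('r') − ord('a') = 43

Answer: 14 22 54 6 24 13 23 43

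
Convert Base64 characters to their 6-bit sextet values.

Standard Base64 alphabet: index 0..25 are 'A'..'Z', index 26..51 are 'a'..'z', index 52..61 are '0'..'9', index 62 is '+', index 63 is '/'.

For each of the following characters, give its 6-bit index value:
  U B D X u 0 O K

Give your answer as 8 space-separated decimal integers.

Answer: 20 1 3 23 46 52 14 10

Derivation:
'U': A..Z range, ord('U') − ord('A') = 20
'B': A..Z range, ord('B') − ord('A') = 1
'D': A..Z range, ord('D') − ord('A') = 3
'X': A..Z range, ord('X') − ord('A') = 23
'u': a..z range, 26 + ord('u') − ord('a') = 46
'0': 0..9 range, 52 + ord('0') − ord('0') = 52
'O': A..Z range, ord('O') − ord('A') = 14
'K': A..Z range, ord('K') − ord('A') = 10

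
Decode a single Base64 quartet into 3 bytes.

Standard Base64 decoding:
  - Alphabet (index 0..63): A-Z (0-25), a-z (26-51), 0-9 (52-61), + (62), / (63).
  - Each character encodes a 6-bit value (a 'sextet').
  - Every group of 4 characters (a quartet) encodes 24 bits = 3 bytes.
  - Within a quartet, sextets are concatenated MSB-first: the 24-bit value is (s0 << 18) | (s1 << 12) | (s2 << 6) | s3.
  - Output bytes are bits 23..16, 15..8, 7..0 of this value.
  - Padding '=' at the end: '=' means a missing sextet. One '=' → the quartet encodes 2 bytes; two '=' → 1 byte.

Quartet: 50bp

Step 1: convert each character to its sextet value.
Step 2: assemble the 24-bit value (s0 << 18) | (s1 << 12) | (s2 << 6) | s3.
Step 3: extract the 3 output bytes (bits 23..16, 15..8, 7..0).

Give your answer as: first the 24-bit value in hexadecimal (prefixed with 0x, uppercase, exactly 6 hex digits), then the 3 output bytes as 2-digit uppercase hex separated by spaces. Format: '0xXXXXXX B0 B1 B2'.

Answer: 0xE746E9 E7 46 E9

Derivation:
Sextets: 5=57, 0=52, b=27, p=41
24-bit: (57<<18) | (52<<12) | (27<<6) | 41
      = 0xE40000 | 0x034000 | 0x0006C0 | 0x000029
      = 0xE746E9
Bytes: (v>>16)&0xFF=E7, (v>>8)&0xFF=46, v&0xFF=E9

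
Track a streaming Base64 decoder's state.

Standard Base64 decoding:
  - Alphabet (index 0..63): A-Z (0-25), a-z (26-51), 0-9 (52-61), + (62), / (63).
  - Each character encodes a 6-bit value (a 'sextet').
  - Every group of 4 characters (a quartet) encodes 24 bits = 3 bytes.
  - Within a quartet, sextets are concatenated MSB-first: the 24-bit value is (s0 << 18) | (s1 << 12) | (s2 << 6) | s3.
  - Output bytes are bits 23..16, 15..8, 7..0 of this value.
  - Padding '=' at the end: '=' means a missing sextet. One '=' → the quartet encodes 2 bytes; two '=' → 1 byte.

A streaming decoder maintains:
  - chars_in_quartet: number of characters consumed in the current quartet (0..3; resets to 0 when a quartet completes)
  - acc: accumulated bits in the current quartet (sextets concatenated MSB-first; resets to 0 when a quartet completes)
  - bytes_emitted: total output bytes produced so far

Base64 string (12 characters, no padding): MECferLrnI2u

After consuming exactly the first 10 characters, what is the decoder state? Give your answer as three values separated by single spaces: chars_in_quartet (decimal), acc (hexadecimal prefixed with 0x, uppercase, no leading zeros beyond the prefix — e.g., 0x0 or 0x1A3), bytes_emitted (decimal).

After char 0 ('M'=12): chars_in_quartet=1 acc=0xC bytes_emitted=0
After char 1 ('E'=4): chars_in_quartet=2 acc=0x304 bytes_emitted=0
After char 2 ('C'=2): chars_in_quartet=3 acc=0xC102 bytes_emitted=0
After char 3 ('f'=31): chars_in_quartet=4 acc=0x30409F -> emit 30 40 9F, reset; bytes_emitted=3
After char 4 ('e'=30): chars_in_quartet=1 acc=0x1E bytes_emitted=3
After char 5 ('r'=43): chars_in_quartet=2 acc=0x7AB bytes_emitted=3
After char 6 ('L'=11): chars_in_quartet=3 acc=0x1EACB bytes_emitted=3
After char 7 ('r'=43): chars_in_quartet=4 acc=0x7AB2EB -> emit 7A B2 EB, reset; bytes_emitted=6
After char 8 ('n'=39): chars_in_quartet=1 acc=0x27 bytes_emitted=6
After char 9 ('I'=8): chars_in_quartet=2 acc=0x9C8 bytes_emitted=6

Answer: 2 0x9C8 6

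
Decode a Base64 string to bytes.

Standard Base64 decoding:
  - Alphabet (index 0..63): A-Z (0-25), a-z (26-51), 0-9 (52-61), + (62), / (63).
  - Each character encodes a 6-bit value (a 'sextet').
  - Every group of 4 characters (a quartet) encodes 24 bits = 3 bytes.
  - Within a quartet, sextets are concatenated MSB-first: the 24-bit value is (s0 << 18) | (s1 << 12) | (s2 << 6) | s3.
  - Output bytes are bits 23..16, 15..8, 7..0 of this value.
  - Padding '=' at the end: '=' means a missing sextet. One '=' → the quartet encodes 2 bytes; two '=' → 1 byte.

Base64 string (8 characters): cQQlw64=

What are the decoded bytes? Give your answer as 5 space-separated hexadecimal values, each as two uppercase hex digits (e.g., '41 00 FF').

After char 0 ('c'=28): chars_in_quartet=1 acc=0x1C bytes_emitted=0
After char 1 ('Q'=16): chars_in_quartet=2 acc=0x710 bytes_emitted=0
After char 2 ('Q'=16): chars_in_quartet=3 acc=0x1C410 bytes_emitted=0
After char 3 ('l'=37): chars_in_quartet=4 acc=0x710425 -> emit 71 04 25, reset; bytes_emitted=3
After char 4 ('w'=48): chars_in_quartet=1 acc=0x30 bytes_emitted=3
After char 5 ('6'=58): chars_in_quartet=2 acc=0xC3A bytes_emitted=3
After char 6 ('4'=56): chars_in_quartet=3 acc=0x30EB8 bytes_emitted=3
Padding '=': partial quartet acc=0x30EB8 -> emit C3 AE; bytes_emitted=5

Answer: 71 04 25 C3 AE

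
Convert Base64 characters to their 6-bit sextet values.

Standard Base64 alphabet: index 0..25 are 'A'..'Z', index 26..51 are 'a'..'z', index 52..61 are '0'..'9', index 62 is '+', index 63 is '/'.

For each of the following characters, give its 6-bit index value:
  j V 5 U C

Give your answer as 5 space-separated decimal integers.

Answer: 35 21 57 20 2

Derivation:
'j': a..z range, 26 + ord('j') − ord('a') = 35
'V': A..Z range, ord('V') − ord('A') = 21
'5': 0..9 range, 52 + ord('5') − ord('0') = 57
'U': A..Z range, ord('U') − ord('A') = 20
'C': A..Z range, ord('C') − ord('A') = 2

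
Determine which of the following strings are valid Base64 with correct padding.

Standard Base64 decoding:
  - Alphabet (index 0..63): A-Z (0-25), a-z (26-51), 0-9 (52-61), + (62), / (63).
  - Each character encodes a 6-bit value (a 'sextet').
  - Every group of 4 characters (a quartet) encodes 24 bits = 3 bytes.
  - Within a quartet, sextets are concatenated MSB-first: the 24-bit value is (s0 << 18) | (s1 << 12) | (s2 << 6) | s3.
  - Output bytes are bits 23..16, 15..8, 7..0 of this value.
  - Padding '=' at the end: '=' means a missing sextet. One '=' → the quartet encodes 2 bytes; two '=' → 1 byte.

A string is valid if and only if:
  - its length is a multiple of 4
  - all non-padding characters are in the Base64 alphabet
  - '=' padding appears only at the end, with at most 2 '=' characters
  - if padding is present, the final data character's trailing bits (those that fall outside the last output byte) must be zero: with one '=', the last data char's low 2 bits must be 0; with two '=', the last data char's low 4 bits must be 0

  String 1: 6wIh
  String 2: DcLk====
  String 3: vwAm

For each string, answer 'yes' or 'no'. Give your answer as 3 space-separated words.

String 1: '6wIh' → valid
String 2: 'DcLk====' → invalid (4 pad chars (max 2))
String 3: 'vwAm' → valid

Answer: yes no yes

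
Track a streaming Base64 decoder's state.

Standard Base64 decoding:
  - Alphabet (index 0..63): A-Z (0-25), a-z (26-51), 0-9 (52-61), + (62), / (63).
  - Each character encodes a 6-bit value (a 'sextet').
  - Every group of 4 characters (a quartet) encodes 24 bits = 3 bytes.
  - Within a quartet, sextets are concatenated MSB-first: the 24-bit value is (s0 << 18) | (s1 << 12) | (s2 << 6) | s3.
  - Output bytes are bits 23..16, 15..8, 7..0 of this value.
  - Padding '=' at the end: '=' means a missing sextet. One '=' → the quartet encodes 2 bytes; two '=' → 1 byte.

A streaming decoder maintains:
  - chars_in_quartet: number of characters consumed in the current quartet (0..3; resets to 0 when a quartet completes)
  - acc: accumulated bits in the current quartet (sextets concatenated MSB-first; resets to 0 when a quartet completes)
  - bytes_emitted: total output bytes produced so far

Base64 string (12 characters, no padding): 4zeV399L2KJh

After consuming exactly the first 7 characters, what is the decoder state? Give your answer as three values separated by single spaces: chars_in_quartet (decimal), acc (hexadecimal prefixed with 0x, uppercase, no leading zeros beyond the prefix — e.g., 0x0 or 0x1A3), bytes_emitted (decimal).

Answer: 3 0x37F7D 3

Derivation:
After char 0 ('4'=56): chars_in_quartet=1 acc=0x38 bytes_emitted=0
After char 1 ('z'=51): chars_in_quartet=2 acc=0xE33 bytes_emitted=0
After char 2 ('e'=30): chars_in_quartet=3 acc=0x38CDE bytes_emitted=0
After char 3 ('V'=21): chars_in_quartet=4 acc=0xE33795 -> emit E3 37 95, reset; bytes_emitted=3
After char 4 ('3'=55): chars_in_quartet=1 acc=0x37 bytes_emitted=3
After char 5 ('9'=61): chars_in_quartet=2 acc=0xDFD bytes_emitted=3
After char 6 ('9'=61): chars_in_quartet=3 acc=0x37F7D bytes_emitted=3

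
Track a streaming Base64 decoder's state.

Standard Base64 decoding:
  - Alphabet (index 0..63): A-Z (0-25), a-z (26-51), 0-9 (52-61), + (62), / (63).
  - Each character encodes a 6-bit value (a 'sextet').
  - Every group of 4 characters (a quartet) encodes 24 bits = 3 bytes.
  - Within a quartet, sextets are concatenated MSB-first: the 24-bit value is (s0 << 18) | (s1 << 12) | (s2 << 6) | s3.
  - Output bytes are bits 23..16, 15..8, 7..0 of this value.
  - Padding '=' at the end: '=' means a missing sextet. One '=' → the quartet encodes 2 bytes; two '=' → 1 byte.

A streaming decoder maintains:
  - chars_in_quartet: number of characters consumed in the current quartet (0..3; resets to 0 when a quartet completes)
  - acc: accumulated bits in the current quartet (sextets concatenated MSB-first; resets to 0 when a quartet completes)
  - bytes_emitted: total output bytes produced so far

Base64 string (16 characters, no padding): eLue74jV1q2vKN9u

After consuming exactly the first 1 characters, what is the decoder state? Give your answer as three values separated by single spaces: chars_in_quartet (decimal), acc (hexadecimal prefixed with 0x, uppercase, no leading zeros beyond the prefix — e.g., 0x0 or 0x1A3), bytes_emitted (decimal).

Answer: 1 0x1E 0

Derivation:
After char 0 ('e'=30): chars_in_quartet=1 acc=0x1E bytes_emitted=0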